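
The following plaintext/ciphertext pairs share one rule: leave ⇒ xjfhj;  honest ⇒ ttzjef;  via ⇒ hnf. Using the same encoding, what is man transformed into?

yfz

The shift depends on letter class: consonant l→x is +12, but vowel e→j is +5. The rule splits by letter class: vowels +5, consonants +12.
On man: m(cons)+12=y, a(vowel)+5=f, n(cons)+12=z.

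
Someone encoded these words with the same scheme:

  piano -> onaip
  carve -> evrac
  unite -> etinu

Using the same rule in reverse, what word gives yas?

The word is simply reversed.
Undoing it on yas: then reverse → say.

say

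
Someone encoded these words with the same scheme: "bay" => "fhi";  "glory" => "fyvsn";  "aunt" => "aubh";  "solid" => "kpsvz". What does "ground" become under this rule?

The output letters match the input read backwards, each shifted +7: bay reversed is yab. Read the word backwards and shift each letter +7.
On ground: reverse → dnuorg; then shift: d+7=k, n+7=u, u+7=b, o+7=v, r+7=y, g+7=n.

kubvyn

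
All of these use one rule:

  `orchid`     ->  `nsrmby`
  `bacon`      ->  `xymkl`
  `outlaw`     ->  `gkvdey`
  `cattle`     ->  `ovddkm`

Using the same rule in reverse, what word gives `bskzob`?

The word is reversed, then every letter is shifted forward by 10.
Reversing it on bskzob: shift back: b−10=r, s−10=i, k−10=a, z−10=p, o−10=e, b−10=r → riaper; then reverse → repair.

repair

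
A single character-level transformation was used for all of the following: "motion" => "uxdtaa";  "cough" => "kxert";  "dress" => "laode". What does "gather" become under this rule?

Letter i (0-indexed) is shifted by i+8, so successive shifts are 8, 9, 10, ….
Applying it to gather: g+8=o, a+9=j, t+10=d, h+11=s, e+12=q, r+13=e.

ojdsqe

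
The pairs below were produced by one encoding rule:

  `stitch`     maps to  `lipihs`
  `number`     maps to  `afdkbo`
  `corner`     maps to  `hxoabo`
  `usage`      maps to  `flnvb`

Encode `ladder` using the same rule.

gneebo

s(18)→l(11) and t(19)→i(8) fit y≡23x+13 (mod 26); the inverse of 23 mod 26 is 17. Each letter's alphabet position (a=0..z=25) is mapped through 23·x+13 mod 26 — an affine cipher.
On ladder: l(11)→23·11+13≡6=g; a(0)→23·0+13≡13=n; d(3)→23·3+13≡4=e; d(3)→23·3+13≡4=e; e(4)→23·4+13≡1=b; r(17)→23·17+13≡14=o (all mod 26).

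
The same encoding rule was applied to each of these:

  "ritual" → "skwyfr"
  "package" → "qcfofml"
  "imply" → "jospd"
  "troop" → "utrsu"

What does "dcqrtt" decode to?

In ritual: r→s is +1, i→k is +2, t→w is +3, u→y is +4 — the shift increases by 1 each position. The shift increases by 1 at each position, starting from +1: 1, 2, 3, ….
Decoding dcqrtt: d−1=c, c−2=a, q−3=n, r−4=n, t−5=o, t−6=n.

cannon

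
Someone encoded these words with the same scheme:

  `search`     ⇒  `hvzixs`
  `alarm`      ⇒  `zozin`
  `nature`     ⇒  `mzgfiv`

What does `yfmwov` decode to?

bundle

Each pair mirrors across the alphabet (s↔h, e↔v, a↔z): positions sum to 25. Each letter is replaced by its mirror in the alphabet: a↔z, b↔y, c↔x, and so on (the Atbash cipher).
Decoding yfmwov: y↔b, f↔u, m↔n, w↔d, o↔l, v↔e.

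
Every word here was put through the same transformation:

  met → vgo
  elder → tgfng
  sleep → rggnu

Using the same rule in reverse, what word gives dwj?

Two steps: reverse the string, then apply a Caesar shift of +2.
Undoing it on dwj: shift back: d−2=b, w−2=u, j−2=h → buh; then reverse → hub.

hub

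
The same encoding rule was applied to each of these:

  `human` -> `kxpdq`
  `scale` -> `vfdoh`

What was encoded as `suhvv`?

press

It's a constant shift of +3 (ROT3).
Reversing it on suhvv: s−3=p, u−3=r, h−3=e, v−3=s, v−3=s.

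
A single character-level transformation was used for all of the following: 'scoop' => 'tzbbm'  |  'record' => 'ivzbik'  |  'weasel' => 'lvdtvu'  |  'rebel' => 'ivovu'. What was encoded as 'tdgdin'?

safari

s(18)→t(19) and c(2)→z(25) fit y≡11x+3 (mod 26); the inverse of 11 mod 26 is 19. This is an affine cipher: with a=0,…,z=25, each position x becomes (11x+3) mod 26.
Decoding tdgdin: t(19)→19·(19−3)≡18=s; d(3)→19·(3−3)≡0=a; g(6)→19·(6−3)≡5=f; d(3)→19·(3−3)≡0=a; i(8)→19·(8−3)≡17=r; n(13)→19·(13−3)≡8=i (all mod 26).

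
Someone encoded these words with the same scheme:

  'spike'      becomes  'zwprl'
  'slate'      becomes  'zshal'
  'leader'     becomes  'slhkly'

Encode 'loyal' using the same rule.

svfhs

Compare letters: s→z is +7, p→w is +7, i→p is +7 — a constant shift. Every letter moves 7 places later in the alphabet, wrapping around z→a.
On loyal: l+7=s, o+7=v, y+7=f, a+7=h, l+7=s.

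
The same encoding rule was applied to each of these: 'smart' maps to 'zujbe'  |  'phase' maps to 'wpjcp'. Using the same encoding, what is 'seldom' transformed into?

In smart: s→z is +7, m→u is +8, a→j is +9, r→b is +10 — the shift increases by 1 each position. Letter i (0-indexed) is shifted by i+7, so successive shifts are 7, 8, 9, ….
On seldom: s+7=z, e+8=m, l+9=u, d+10=n, o+11=z, m+12=y.

zmunzy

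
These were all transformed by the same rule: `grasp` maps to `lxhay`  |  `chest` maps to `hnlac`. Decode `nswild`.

In grasp: g→l is +5, r→x is +6, a→h is +7, s→a is +8 — the shift increases by 1 each position. Each letter shifts forward by (position + 5), i.e. 5, 6, 7, … — the shift grows by one for each successive letter.
Decoding nswild: n−5=i, s−6=m, w−7=p, i−8=a, l−9=c, d−10=t.

impact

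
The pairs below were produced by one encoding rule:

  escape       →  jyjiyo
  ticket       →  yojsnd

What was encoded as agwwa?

In escape: e→j is +5, s→y is +6, c→j is +7, a→i is +8 — the shift increases by 1 each position. The shift increases by 1 at each position, starting from +5: 5, 6, 7, ….
Decoding agwwa: a−5=v, g−6=a, w−7=p, w−8=o, a−9=r.

vapor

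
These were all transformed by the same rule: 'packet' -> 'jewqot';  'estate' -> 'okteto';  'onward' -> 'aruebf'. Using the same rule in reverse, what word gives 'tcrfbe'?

tundra

Each letter's alphabet position (a=0..z=25) is mapped through 9·x+4 mod 26 — an affine cipher.
Reversing it on tcrfbe: t(19)→3·(19−4)≡19=t; c(2)→3·(2−4)≡20=u; r(17)→3·(17−4)≡13=n; f(5)→3·(5−4)≡3=d; b(1)→3·(1−4)≡17=r; e(4)→3·(4−4)≡0=a (all mod 26).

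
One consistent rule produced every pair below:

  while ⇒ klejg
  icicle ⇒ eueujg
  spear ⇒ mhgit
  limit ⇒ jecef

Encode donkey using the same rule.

w(22)→k(10) and h(7)→l(11) fit y≡19x+8 (mod 26); the inverse of 19 mod 26 is 11. Each letter's alphabet position (a=0..z=25) is mapped through 19·x+8 mod 26 — an affine cipher.
For donkey: d(3)→19·3+8≡13=n; o(14)→19·14+8≡14=o; n(13)→19·13+8≡21=v; k(10)→19·10+8≡16=q; e(4)→19·4+8≡6=g; y(24)→19·24+8≡22=w (all mod 26).

novqgw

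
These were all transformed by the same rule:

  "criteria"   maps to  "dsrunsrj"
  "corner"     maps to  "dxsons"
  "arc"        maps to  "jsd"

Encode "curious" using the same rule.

The shift depends on letter class: consonant c→d is +1, but vowel i→r is +9. Two shifts are in play — +9 for a/e/i/o/u, +1 for every other letter.
Applying it to curious: c(cons)+1=d, u(vowel)+9=d, r(cons)+1=s, i(vowel)+9=r, o(vowel)+9=x, u(vowel)+9=d, s(cons)+1=t.

ddsrxdt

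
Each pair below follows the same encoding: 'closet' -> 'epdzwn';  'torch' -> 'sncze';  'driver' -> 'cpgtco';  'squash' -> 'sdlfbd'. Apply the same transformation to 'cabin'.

The output letters match the input read backwards, each shifted +11: closet reversed is tesolc. The word is reversed, then every letter is shifted forward by 11.
On cabin: reverse → nibac; then shift: n+11=y, i+11=t, b+11=m, a+11=l, c+11=n.

ytmln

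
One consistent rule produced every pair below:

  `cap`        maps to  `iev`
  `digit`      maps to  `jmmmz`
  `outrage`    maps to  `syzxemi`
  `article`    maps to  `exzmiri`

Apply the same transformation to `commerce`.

The shift depends on letter class: consonant c→i is +6, but vowel a→e is +4. Vowels shift forward by 4 and consonants shift forward by 6.
Applying it to commerce: c(cons)+6=i, o(vowel)+4=s, m(cons)+6=s, m(cons)+6=s, e(vowel)+4=i, r(cons)+6=x, c(cons)+6=i, e(vowel)+4=i.

isssixii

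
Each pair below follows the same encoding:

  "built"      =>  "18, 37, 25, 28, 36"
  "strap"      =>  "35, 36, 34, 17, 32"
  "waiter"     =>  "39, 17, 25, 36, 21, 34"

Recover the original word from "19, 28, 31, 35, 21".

close

b is letter #2 and maps to 18: an offset of 16. The number is (letter's place in the alphabet, a=1) + 16.
Undoing it on 19, 28, 31, 35, 21: 19→(19−16)÷1=3=c, 28→(28−16)÷1=12=l, 31→(31−16)÷1=15=o, 35→(35−16)÷1=19=s, 21→(21−16)÷1=5=e.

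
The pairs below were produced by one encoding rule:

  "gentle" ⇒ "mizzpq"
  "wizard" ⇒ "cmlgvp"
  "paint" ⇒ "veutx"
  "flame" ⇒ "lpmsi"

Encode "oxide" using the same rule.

ubuji

Shifts by position in gentle: pos 0: g→m (+6), pos 1: e→i (+4), pos 2: n→z (+12), pos 3: t→z (+6), pos 4: l→p (+4), pos 5: e→q (+12) — repeating every 3. The shifts repeat in a cycle of length 3: positions 0,1,… shift by +6, +4, +12, then the pattern repeats.
On oxide: o+6=u, x+4=b, i+12=u, d+6=j, e+4=i.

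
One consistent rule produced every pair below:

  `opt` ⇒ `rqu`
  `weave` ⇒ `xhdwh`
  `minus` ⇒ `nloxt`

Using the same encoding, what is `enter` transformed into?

The shift depends on letter class: consonant p→q is +1, but vowel o→r is +3. Two shifts are in play — +3 for a/e/i/o/u, +1 for every other letter.
For enter: e(vowel)+3=h, n(cons)+1=o, t(cons)+1=u, e(vowel)+3=h, r(cons)+1=s.

houhs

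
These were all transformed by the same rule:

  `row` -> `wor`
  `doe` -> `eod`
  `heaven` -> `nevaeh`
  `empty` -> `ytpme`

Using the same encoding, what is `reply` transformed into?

ylper

The output letters match the input read backwards: row reversed is wor. The word is simply reversed.
On reply: reverse → ylper.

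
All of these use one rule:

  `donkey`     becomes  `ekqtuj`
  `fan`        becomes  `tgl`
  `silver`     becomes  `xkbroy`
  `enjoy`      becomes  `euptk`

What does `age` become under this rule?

kmg

The output letters match the input read backwards, each shifted +6: donkey reversed is yeknod. The word is reversed, then every letter is shifted forward by 6.
On age: reverse → ega; then shift: e+6=k, g+6=m, a+6=g.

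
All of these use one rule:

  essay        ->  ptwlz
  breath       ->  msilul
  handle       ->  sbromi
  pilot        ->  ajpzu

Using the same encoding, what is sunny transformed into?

Shifts by position in essay: pos 0: e→p (+11), pos 1: s→t (+1), pos 2: s→w (+4), pos 3: a→l (+11), pos 4: y→z (+1) — repeating every 3. It's a Vigenère-style cipher with numeric key [11,1,4]: position i shifts by key[i mod 3].
Applying it to sunny: s+11=d, u+1=v, n+4=r, n+11=y, y+1=z.

dvryz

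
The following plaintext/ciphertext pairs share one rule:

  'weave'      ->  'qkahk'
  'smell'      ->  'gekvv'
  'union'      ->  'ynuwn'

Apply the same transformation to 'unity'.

w(22)→q(16) and e(4)→k(10) fit y≡9x+0 (mod 26); the inverse of 9 mod 26 is 3. Each letter's alphabet position (a=0..z=25) is mapped through 9·x+0 mod 26 — an affine cipher.
For unity: u(20)→9·20+0≡24=y; n(13)→9·13+0≡13=n; i(8)→9·8+0≡20=u; t(19)→9·19+0≡15=p; y(24)→9·24+0≡8=i (all mod 26).

ynupi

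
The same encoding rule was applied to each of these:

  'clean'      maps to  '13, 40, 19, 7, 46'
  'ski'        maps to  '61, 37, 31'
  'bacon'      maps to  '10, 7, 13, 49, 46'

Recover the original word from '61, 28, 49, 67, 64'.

shout

c(#3)→13 and l(#12)→40: differences scale by 3, so n = 3·pos + 4. Each letter becomes 3×(its alphabet position, a=1..z=26) + 4.
Decoding 61, 28, 49, 67, 64: 61→(61−4)÷3=19=s, 28→(28−4)÷3=8=h, 49→(49−4)÷3=15=o, 67→(67−4)÷3=21=u, 64→(64−4)÷3=20=t.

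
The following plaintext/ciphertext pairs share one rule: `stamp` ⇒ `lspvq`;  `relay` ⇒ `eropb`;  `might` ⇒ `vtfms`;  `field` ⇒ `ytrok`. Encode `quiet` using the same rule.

s(18)→l(11) and t(19)→s(18) fit y≡7x+15 (mod 26); the inverse of 7 mod 26 is 15. This is an affine cipher: with a=0,…,z=25, each position x becomes (7x+15) mod 26.
For quiet: q(16)→7·16+15≡23=x; u(20)→7·20+15≡25=z; i(8)→7·8+15≡19=t; e(4)→7·4+15≡17=r; t(19)→7·19+15≡18=s (all mod 26).

xztrs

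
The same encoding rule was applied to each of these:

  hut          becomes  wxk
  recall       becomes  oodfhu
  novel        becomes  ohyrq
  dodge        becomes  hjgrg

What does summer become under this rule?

uhppxv

The output letters match the input read backwards, each shifted +3: hut reversed is tuh. Two steps: reverse the string, then apply a Caesar shift of +3.
Applying it to summer: reverse → remmus; then shift: r+3=u, e+3=h, m+3=p, m+3=p, u+3=x, s+3=v.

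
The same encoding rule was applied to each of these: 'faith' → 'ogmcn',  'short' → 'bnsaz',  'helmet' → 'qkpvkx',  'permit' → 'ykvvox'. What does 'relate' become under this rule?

akpjzi

Shifts by position in faith: pos 0: f→o (+9), pos 1: a→g (+6), pos 2: i→m (+4), pos 3: t→c (+9), pos 4: h→n (+6) — repeating every 3. The shifts repeat in a cycle of length 3: positions 0,1,… shift by +9, +6, +4, then the pattern repeats.
Applying it to relate: r+9=a, e+6=k, l+4=p, a+9=j, t+6=z, e+4=i.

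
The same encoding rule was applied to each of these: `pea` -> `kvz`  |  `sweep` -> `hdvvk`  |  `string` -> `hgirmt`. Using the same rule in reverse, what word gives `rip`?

irk

Each pair mirrors across the alphabet (p↔k, e↔v, a↔z): positions sum to 25. Letters are reflected about the middle of the alphabet (position → 25−position): Atbash.
Reversing it on rip: r↔i, i↔r, p↔k.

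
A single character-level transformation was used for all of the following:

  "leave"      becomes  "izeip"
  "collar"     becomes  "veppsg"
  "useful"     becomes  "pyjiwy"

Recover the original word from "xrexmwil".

The output letters match the input read backwards, each shifted +4: leave reversed is evael. The word is reversed, then every letter is shifted forward by 4.
Undoing it on xrexmwil: shift back: x−4=t, r−4=n, e−4=a, x−4=t, m−4=i, w−4=s, i−4=e, l−4=h → tnatiseh; then reverse → hesitant.

hesitant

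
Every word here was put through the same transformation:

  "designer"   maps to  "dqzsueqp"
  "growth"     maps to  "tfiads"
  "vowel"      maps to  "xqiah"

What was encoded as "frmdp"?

draft

Two steps: reverse the string, then apply a Caesar shift of +12.
Decoding frmdp: shift back: f−12=t, r−12=f, m−12=a, d−12=r, p−12=d → tfard; then reverse → draft.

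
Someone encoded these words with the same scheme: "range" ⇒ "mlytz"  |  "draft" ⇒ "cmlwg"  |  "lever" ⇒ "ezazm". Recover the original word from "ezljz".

r(17)→m(12) and a(0)→l(11) fit y≡23x+11 (mod 26); the inverse of 23 mod 26 is 17. Treating letters as 0–25, the rule is x ↦ 23x + 11 (mod 26).
Decoding ezljz: e(4)→17·(4−11)≡11=l; z(25)→17·(25−11)≡4=e; l(11)→17·(11−11)≡0=a; j(9)→17·(9−11)≡18=s; z(25)→17·(25−11)≡4=e (all mod 26).

lease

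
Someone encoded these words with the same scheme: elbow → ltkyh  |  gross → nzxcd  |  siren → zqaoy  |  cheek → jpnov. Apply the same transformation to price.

In elbow: e→l is +7, l→t is +8, b→k is +9, o→y is +10 — the shift increases by 1 each position. Letter i (0-indexed) is shifted by i+7, so successive shifts are 7, 8, 9, ….
On price: p+7=w, r+8=z, i+9=r, c+10=m, e+11=p.

wzrmp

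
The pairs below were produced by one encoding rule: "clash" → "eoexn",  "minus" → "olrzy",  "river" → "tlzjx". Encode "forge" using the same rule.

In clash: c→e is +2, l→o is +3, a→e is +4, s→x is +5 — the shift increases by 1 each position. Letter i (0-indexed) is shifted by i+2, so successive shifts are 2, 3, 4, ….
On forge: f+2=h, o+3=r, r+4=v, g+5=l, e+6=k.

hrvlk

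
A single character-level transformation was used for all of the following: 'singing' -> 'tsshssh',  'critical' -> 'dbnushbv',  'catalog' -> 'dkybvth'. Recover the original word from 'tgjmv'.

swell

Shifts by position in singing: pos 0: s→t (+1), pos 1: i→s (+10), pos 2: n→s (+5), pos 3: g→h (+1), pos 4: i→s (+10), pos 5: n→s (+5) — repeating every 3. It's a Vigenère-style cipher with numeric key [1,10,5]: position i shifts by key[i mod 3].
Reversing it on tgjmv: t−1=s, g−10=w, j−5=e, m−1=l, v−10=l.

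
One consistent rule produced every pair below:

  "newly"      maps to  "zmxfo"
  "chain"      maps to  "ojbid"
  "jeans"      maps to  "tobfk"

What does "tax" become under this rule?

The output letters match the input read backwards, each shifted +1: newly reversed is ylwen. Read the word backwards and shift each letter +1.
For tax: reverse → xat; then shift: x+1=y, a+1=b, t+1=u.

ybu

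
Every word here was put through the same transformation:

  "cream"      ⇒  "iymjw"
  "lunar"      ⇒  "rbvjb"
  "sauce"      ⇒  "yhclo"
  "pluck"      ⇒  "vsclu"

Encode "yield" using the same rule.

The shift increases by 1 at each position, starting from +6: 6, 7, 8, ….
Applying it to yield: y+6=e, i+7=p, e+8=m, l+9=u, d+10=n.

epmun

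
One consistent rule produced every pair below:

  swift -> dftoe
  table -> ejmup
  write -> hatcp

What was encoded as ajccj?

party

Shifts by position in swift: pos 0: s→d (+11), pos 1: w→f (+9), pos 2: i→t (+11), pos 3: f→o (+9) — repeating every 2. It's a Vigenère-style cipher with numeric key [11,9]: position i shifts by key[i mod 2].
Decoding ajccj: a−11=p, j−9=a, c−11=r, c−9=t, j−11=y.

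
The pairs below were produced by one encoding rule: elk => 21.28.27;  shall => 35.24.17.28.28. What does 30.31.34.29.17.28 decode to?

normal

e is letter #5 and maps to 21: an offset of 16. The number is (letter's place in the alphabet, a=1) + 16.
Decoding 30.31.34.29.17.28: 30→(30−16)÷1=14=n, 31→(31−16)÷1=15=o, 34→(34−16)÷1=18=r, 29→(29−16)÷1=13=m, 17→(17−16)÷1=1=a, 28→(28−16)÷1=12=l.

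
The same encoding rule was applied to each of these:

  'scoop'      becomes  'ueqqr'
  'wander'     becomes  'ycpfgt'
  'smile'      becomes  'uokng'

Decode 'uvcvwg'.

Compare letters: s→u is +2, c→e is +2, o→q is +2 — a constant shift. Each letter is shifted forward by 2 in the alphabet (a Caesar shift of +2).
Reversing it on uvcvwg: u−2=s, v−2=t, c−2=a, v−2=t, w−2=u, g−2=e.

statue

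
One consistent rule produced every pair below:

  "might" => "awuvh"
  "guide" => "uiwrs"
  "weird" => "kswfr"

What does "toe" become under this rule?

Compare letters: m→a is +14, i→w is +14, g→u is +14 — a constant shift. This is a Caesar cipher with shift 14.
On toe: t+14=h, o+14=c, e+14=s.

hcs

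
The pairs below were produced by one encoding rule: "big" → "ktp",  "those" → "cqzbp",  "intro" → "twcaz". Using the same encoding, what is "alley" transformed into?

The shift depends on letter class: consonant b→k is +9, but vowel i→t is +11. Vowels shift forward by 11 and consonants shift forward by 9.
Applying it to alley: a(vowel)+11=l, l(cons)+9=u, l(cons)+9=u, e(vowel)+11=p, y(cons)+9=h.

luuph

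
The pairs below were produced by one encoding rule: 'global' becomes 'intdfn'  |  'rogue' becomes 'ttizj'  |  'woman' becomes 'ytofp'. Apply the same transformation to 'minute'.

onpzvj

The shift depends on letter class: consonant g→i is +2, but vowel o→t is +5. Two shifts are in play — +5 for a/e/i/o/u, +2 for every other letter.
For minute: m(cons)+2=o, i(vowel)+5=n, n(cons)+2=p, u(vowel)+5=z, t(cons)+2=v, e(vowel)+5=j.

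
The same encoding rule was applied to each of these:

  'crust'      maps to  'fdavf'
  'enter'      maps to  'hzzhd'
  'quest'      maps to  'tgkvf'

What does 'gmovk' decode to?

daisy

Shifts by position in crust: pos 0: c→f (+3), pos 1: r→d (+12), pos 2: u→a (+6), pos 3: s→v (+3), pos 4: t→f (+12) — repeating every 3. The shifts repeat in a cycle of length 3: positions 0,1,… shift by +3, +12, +6, then the pattern repeats.
Reversing it on gmovk: g−3=d, m−12=a, o−6=i, v−3=s, k−12=y.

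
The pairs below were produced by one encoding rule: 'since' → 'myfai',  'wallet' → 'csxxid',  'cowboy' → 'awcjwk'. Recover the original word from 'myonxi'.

Each letter's alphabet position (a=0..z=25) is mapped through 17·x+18 mod 26 — an affine cipher.
Reversing it on myonxi: m(12)→23·(12−18)≡18=s; y(24)→23·(24−18)≡8=i; o(14)→23·(14−18)≡12=m; n(13)→23·(13−18)≡15=p; x(23)→23·(23−18)≡11=l; i(8)→23·(8−18)≡4=e (all mod 26).

simple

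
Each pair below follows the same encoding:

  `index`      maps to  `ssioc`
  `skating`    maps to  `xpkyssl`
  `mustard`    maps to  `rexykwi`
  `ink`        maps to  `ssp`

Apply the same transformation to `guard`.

lekwi

The shift depends on letter class: consonant n→s is +5, but vowel i→s is +10. Vowels shift forward by 10 and consonants shift forward by 5.
Applying it to guard: g(cons)+5=l, u(vowel)+10=e, a(vowel)+10=k, r(cons)+5=w, d(cons)+5=i.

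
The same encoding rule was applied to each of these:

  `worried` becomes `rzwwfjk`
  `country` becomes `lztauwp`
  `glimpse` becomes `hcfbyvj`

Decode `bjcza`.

w(22)→r(17) and o(14)→z(25) fit y≡25x+13 (mod 26); the inverse of 25 mod 26 is 25. This is an affine cipher: with a=0,…,z=25, each position x becomes (25x+13) mod 26.
Reversing it on bjcza: b(1)→25·(1−13)≡12=m; j(9)→25·(9−13)≡4=e; c(2)→25·(2−13)≡11=l; z(25)→25·(25−13)≡14=o; a(0)→25·(0−13)≡13=n (all mod 26).

melon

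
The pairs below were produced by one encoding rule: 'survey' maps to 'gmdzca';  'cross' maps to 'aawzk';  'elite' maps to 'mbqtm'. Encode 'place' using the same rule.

mkitx

Two steps: reverse the string, then apply a Caesar shift of +8.
Applying it to place: reverse → ecalp; then shift: e+8=m, c+8=k, a+8=i, l+8=t, p+8=x.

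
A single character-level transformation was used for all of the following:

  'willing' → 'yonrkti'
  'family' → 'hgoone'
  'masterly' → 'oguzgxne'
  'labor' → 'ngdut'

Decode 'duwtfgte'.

Shifts by position in willing: pos 0: w→y (+2), pos 1: i→o (+6), pos 2: l→n (+2), pos 3: l→r (+6) — repeating every 2. A repeating key of period 2 is used — shifts +2, +6 over and over.
Decoding duwtfgte: d−2=b, u−6=o, w−2=u, t−6=n, f−2=d, g−6=a, t−2=r, e−6=y.

boundary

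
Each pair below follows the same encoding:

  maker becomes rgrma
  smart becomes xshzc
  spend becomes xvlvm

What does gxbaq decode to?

In maker: m→r is +5, a→g is +6, k→r is +7, e→m is +8 — the shift increases by 1 each position. Each letter shifts forward by (position + 5), i.e. 5, 6, 7, … — the shift grows by one for each successive letter.
Undoing it on gxbaq: g−5=b, x−6=r, b−7=u, a−8=s, q−9=h.

brush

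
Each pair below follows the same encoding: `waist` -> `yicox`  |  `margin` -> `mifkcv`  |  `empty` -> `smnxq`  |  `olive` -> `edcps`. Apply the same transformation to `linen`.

w(22)→y(24) and a(0)→i(8) fit y≡9x+8 (mod 26); the inverse of 9 mod 26 is 3. This is an affine cipher: with a=0,…,z=25, each position x becomes (9x+8) mod 26.
Applying it to linen: l(11)→9·11+8≡3=d; i(8)→9·8+8≡2=c; n(13)→9·13+8≡21=v; e(4)→9·4+8≡18=s; n(13)→9·13+8≡21=v (all mod 26).

dcvsv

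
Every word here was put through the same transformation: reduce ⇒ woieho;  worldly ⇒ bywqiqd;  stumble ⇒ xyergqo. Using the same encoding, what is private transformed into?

The shift depends on letter class: consonant r→w is +5, but vowel e→o is +10. Two shifts are in play — +10 for a/e/i/o/u, +5 for every other letter.
For private: p(cons)+5=u, r(cons)+5=w, i(vowel)+10=s, v(cons)+5=a, a(vowel)+10=k, t(cons)+5=y, e(vowel)+10=o.

uwsakyo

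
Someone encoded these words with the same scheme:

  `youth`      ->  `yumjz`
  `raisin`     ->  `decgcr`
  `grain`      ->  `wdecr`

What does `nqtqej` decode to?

y(24)→y(24) and o(14)→u(20) fit y≡3x+4 (mod 26); the inverse of 3 mod 26 is 9. Each letter's alphabet position (a=0..z=25) is mapped through 3·x+4 mod 26 — an affine cipher.
Undoing it on nqtqej: n(13)→9·(13−4)≡3=d; q(16)→9·(16−4)≡4=e; t(19)→9·(19−4)≡5=f; q(16)→9·(16−4)≡4=e; e(4)→9·(4−4)≡0=a; j(9)→9·(9−4)≡19=t (all mod 26).

defeat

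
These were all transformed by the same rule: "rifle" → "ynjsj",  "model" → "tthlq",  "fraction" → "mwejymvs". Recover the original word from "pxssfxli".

isolated

Shifts by position in rifle: pos 0: r→y (+7), pos 1: i→n (+5), pos 2: f→j (+4), pos 3: l→s (+7), pos 4: e→j (+5) — repeating every 3. A repeating key of period 3 is used — shifts +7, +5, +4 over and over.
Undoing it on pxssfxli: p−7=i, x−5=s, s−4=o, s−7=l, f−5=a, x−4=t, l−7=e, i−5=d.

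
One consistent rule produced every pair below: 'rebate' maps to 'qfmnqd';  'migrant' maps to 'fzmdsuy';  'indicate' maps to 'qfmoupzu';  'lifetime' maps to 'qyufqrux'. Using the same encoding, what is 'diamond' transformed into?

pzaymup

Two steps: reverse the string, then apply a Caesar shift of +12.
On diamond: reverse → dnomaid; then shift: d+12=p, n+12=z, o+12=a, m+12=y, a+12=m, i+12=u, d+12=p.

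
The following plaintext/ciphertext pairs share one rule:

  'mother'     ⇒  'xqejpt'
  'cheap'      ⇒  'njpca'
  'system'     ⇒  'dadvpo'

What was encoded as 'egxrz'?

Shifts by position in mother: pos 0: m→x (+11), pos 1: o→q (+2), pos 2: t→e (+11), pos 3: h→j (+2) — repeating every 2. It's a Vigenère-style cipher with numeric key [11,2]: position i shifts by key[i mod 2].
Undoing it on egxrz: e−11=t, g−2=e, x−11=m, r−2=p, z−11=o.

tempo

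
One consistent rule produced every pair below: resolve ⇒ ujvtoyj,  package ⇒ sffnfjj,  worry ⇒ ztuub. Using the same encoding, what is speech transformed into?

vsjjfk

The shift depends on letter class: consonant r→u is +3, but vowel e→j is +5. Two shifts are in play — +5 for a/e/i/o/u, +3 for every other letter.
Applying it to speech: s(cons)+3=v, p(cons)+3=s, e(vowel)+5=j, e(vowel)+5=j, c(cons)+3=f, h(cons)+3=k.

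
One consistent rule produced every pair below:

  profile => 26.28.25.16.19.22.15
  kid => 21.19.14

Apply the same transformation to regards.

28.15.17.11.28.14.29

Each letter is replaced by its alphabet position (a=1..z=26) + 10.
On regards: r=18→28, e=5→15, g=7→17, a=1→11, r=18→28, d=4→14, s=19→29.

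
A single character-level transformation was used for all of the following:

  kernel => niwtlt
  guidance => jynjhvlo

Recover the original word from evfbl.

brave

Each letter shifts forward by (position + 3), i.e. 3, 4, 5, … — the shift grows by one for each successive letter.
Undoing it on evfbl: e−3=b, v−4=r, f−5=a, b−6=v, l−7=e.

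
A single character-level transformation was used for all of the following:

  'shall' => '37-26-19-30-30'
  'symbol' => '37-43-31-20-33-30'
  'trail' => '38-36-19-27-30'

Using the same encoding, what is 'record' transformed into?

s is letter #19 and maps to 37: an offset of 18. The number is (letter's place in the alphabet, a=1) + 18.
On record: r=18→36, e=5→23, c=3→21, o=15→33, r=18→36, d=4→22.

36-23-21-33-36-22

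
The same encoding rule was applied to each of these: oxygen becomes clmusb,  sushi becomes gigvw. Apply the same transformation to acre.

oqfs

Compare letters: o→c is +14, x→l is +14, y→m is +14 — a constant shift. Each letter is shifted forward by 14 in the alphabet (a Caesar shift of +14).
On acre: a+14=o, c+14=q, r+14=f, e+14=s.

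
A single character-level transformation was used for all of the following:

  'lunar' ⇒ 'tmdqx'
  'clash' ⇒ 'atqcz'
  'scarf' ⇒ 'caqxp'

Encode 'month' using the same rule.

yidhz

This is an affine cipher: with a=0,…,z=25, each position x becomes (5x+16) mod 26.
For month: m(12)→5·12+16≡24=y; o(14)→5·14+16≡8=i; n(13)→5·13+16≡3=d; t(19)→5·19+16≡7=h; h(7)→5·7+16≡25=z (all mod 26).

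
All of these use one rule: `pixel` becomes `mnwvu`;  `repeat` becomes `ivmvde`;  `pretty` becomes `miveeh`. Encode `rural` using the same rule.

Treating letters as 0–25, the rule is x ↦ 11x + 3 (mod 26).
Applying it to rural: r(17)→11·17+3≡8=i; u(20)→11·20+3≡15=p; r(17)→11·17+3≡8=i; a(0)→11·0+3≡3=d; l(11)→11·11+3≡20=u (all mod 26).

ipidu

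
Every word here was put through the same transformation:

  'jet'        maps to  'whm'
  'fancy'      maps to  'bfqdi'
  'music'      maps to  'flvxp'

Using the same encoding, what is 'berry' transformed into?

buuhe

The output letters match the input read backwards, each shifted +3: jet reversed is tej. Two steps: reverse the string, then apply a Caesar shift of +3.
For berry: reverse → yrreb; then shift: y+3=b, r+3=u, r+3=u, e+3=h, b+3=e.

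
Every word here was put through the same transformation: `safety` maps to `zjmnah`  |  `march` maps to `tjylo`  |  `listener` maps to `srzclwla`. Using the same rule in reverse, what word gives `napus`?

grill

Shifts by position in safety: pos 0: s→z (+7), pos 1: a→j (+9), pos 2: f→m (+7), pos 3: e→n (+9) — repeating every 2. It's a Vigenère-style cipher with numeric key [7,9]: position i shifts by key[i mod 2].
Decoding napus: n−7=g, a−9=r, p−7=i, u−9=l, s−7=l.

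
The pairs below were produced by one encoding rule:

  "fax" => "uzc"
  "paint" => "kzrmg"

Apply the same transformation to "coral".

Each pair mirrors across the alphabet (f↔u, a↔z, x↔c): positions sum to 25. Letters are reflected about the middle of the alphabet (position → 25−position): Atbash.
On coral: c↔x, o↔l, r↔i, a↔z, l↔o.

xlizo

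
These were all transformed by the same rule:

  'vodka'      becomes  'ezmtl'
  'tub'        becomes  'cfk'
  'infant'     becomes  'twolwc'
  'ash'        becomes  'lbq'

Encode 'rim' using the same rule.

atv

The shift depends on letter class: consonant v→e is +9, but vowel o→z is +11. Two shifts are in play — +11 for a/e/i/o/u, +9 for every other letter.
On rim: r(cons)+9=a, i(vowel)+11=t, m(cons)+9=v.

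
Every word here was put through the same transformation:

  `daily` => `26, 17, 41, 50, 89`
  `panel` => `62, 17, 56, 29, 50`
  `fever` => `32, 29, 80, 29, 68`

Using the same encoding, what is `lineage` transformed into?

d(#4)→26 and a(#1)→17: differences scale by 3, so n = 3·pos + 14. Each letter becomes 3×(its alphabet position, a=1..z=26) + 14.
Applying it to lineage: l=12→50, i=9→41, n=14→56, e=5→29, a=1→17, g=7→35, e=5→29.

50, 41, 56, 29, 17, 35, 29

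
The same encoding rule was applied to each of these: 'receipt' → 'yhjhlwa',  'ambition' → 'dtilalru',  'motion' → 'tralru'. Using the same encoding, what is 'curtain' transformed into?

jxyadlu

The rule splits by letter class: vowels +3, consonants +7.
For curtain: c(cons)+7=j, u(vowel)+3=x, r(cons)+7=y, t(cons)+7=a, a(vowel)+3=d, i(vowel)+3=l, n(cons)+7=u.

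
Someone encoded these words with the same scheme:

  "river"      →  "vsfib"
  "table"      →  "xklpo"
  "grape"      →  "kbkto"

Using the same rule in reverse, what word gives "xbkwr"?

trash

Shifts by position in river: pos 0: r→v (+4), pos 1: i→s (+10), pos 2: v→f (+10), pos 3: e→i (+4), pos 4: r→b (+10) — repeating every 3. The shifts repeat in a cycle of length 3: positions 0,1,… shift by +4, +10, +10, then the pattern repeats.
Decoding xbkwr: x−4=t, b−10=r, k−10=a, w−4=s, r−10=h.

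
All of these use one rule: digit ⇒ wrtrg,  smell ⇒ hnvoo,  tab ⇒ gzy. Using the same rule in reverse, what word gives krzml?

piano

Each letter is replaced by its mirror in the alphabet: a↔z, b↔y, c↔x, and so on (the Atbash cipher).
Reversing it on krzml: k↔p, r↔i, z↔a, m↔n, l↔o.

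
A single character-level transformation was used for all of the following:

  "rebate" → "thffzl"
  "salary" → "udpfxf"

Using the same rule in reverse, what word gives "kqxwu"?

intro

In rebate: r→t is +2, e→h is +3, b→f is +4, a→f is +5 — the shift increases by 1 each position. Letter i (0-indexed) is shifted by i+2, so successive shifts are 2, 3, 4, ….
Undoing it on kqxwu: k−2=i, q−3=n, x−4=t, w−5=r, u−6=o.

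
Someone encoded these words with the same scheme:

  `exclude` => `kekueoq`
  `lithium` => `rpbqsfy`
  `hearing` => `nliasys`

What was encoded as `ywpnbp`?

In exclude: e→k is +6, x→e is +7, c→k is +8, l→u is +9 — the shift increases by 1 each position. Each letter shifts forward by (position + 6), i.e. 6, 7, 8, … — the shift grows by one for each successive letter.
Undoing it on ywpnbp: y−6=s, w−7=p, p−8=h, n−9=e, b−10=r, p−11=e.

sphere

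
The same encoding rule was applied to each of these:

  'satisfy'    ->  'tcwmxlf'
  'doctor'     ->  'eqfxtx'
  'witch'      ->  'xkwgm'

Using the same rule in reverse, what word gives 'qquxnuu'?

In satisfy: s→t is +1, a→c is +2, t→w is +3, i→m is +4 — the shift increases by 1 each position. Each letter shifts forward by (position + 1), i.e. 1, 2, 3, … — the shift grows by one for each successive letter.
Decoding qquxnuu: q−1=p, q−2=o, u−3=r, x−4=t, n−5=i, u−6=o, u−7=n.

portion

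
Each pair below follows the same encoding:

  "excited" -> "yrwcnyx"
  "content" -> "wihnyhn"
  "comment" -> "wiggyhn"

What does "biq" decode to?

how

Compare letters: e→y is +20, x→r is +20, c→w is +20 — a constant shift. Each letter is shifted forward by 20 in the alphabet (a Caesar shift of +20).
Decoding biq: b−20=h, i−20=o, q−20=w.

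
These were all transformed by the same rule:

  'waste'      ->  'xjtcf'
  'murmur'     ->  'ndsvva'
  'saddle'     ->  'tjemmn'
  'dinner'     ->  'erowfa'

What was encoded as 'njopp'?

Shifts by position in waste: pos 0: w→x (+1), pos 1: a→j (+9), pos 2: s→t (+1), pos 3: t→c (+9) — repeating every 2. It's a Vigenère-style cipher with numeric key [1,9]: position i shifts by key[i mod 2].
Decoding njopp: n−1=m, j−9=a, o−1=n, p−9=g, p−1=o.

mango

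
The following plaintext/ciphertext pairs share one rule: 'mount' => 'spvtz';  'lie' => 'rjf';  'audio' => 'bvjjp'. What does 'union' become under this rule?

Two shifts are in play — +1 for a/e/i/o/u, +6 for every other letter.
Applying it to union: u(vowel)+1=v, n(cons)+6=t, i(vowel)+1=j, o(vowel)+1=p, n(cons)+6=t.

vtjpt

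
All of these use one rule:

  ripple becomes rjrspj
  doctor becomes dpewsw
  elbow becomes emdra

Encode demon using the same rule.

dforr

In ripple: r→r is +0, i→j is +1, p→r is +2, p→s is +3 — the shift increases by 1 each position. Letter i (0-indexed) is shifted by i+0, so successive shifts are 0, 1, 2, ….
Applying it to demon: d+0=d, e+1=f, m+2=o, o+3=r, n+4=r.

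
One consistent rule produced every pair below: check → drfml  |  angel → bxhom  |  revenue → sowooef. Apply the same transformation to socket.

Shifts by position in check: pos 0: c→d (+1), pos 1: h→r (+10), pos 2: e→f (+1), pos 3: c→m (+10) — repeating every 2. A repeating key of period 2 is used — shifts +1, +10 over and over.
Applying it to socket: s+1=t, o+10=y, c+1=d, k+10=u, e+1=f, t+10=d.

tydufd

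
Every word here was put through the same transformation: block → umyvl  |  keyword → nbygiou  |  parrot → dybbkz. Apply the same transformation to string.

The output letters match the input read backwards, each shifted +10: block reversed is kcolb. Two steps: reverse the string, then apply a Caesar shift of +10.
Applying it to string: reverse → gnirts; then shift: g+10=q, n+10=x, i+10=s, r+10=b, t+10=d, s+10=c.

qxsbdc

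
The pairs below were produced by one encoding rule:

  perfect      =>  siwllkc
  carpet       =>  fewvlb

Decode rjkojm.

office

Each letter shifts forward by (position + 3), i.e. 3, 4, 5, … — the shift grows by one for each successive letter.
Decoding rjkojm: r−3=o, j−4=f, k−5=f, o−6=i, j−7=c, m−8=e.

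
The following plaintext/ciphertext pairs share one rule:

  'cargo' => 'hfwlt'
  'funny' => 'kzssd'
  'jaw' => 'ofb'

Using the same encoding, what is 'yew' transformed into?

This is a Caesar cipher with shift 5.
On yew: y+5=d, e+5=j, w+5=b.

djb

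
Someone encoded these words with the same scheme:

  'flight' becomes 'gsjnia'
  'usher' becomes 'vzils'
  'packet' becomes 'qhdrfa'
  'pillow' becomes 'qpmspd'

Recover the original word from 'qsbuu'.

plant

The shifts repeat in a cycle of length 2: positions 0,1,… shift by +1, +7, then the pattern repeats.
Undoing it on qsbuu: q−1=p, s−7=l, b−1=a, u−7=n, u−1=t.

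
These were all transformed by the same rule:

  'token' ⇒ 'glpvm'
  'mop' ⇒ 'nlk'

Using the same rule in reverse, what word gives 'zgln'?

atom

Each pair mirrors across the alphabet (t↔g, o↔l, k↔p): positions sum to 25. Each letter is replaced by its mirror in the alphabet: a↔z, b↔y, c↔x, and so on (the Atbash cipher).
Undoing it on zgln: z↔a, g↔t, l↔o, n↔m.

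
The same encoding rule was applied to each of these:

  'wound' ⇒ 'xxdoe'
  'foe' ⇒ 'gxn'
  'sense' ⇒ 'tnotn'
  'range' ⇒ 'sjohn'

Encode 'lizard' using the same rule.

Vowels shift forward by 9 and consonants shift forward by 1.
On lizard: l(cons)+1=m, i(vowel)+9=r, z(cons)+1=a, a(vowel)+9=j, r(cons)+1=s, d(cons)+1=e.

mrajse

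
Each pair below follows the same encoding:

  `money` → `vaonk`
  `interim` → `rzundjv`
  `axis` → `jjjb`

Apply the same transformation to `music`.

Shifts by position in money: pos 0: m→v (+9), pos 1: o→a (+12), pos 2: n→o (+1), pos 3: e→n (+9), pos 4: y→k (+12) — repeating every 3. A repeating key of period 3 is used — shifts +9, +12, +1 over and over.
For music: m+9=v, u+12=g, s+1=t, i+9=r, c+12=o.

vgtro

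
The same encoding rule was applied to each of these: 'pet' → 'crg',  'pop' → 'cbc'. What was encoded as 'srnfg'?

Compare letters: p→c is +13, e→r is +13, t→g is +13 — a constant shift. Each letter is shifted forward by 13 in the alphabet (a Caesar shift of +13).
Reversing it on srnfg: s−13=f, r−13=e, n−13=a, f−13=s, g−13=t.

feast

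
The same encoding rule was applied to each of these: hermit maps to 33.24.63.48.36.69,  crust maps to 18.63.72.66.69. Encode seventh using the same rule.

h(#8)→33 and e(#5)→24: differences scale by 3, so n = 3·pos + 9. The formula is n = 3×(alphabet index, a=1) + 9.
Applying it to seventh: s=19→66, e=5→24, v=22→75, e=5→24, n=14→51, t=20→69, h=8→33.

66.24.75.24.51.69.33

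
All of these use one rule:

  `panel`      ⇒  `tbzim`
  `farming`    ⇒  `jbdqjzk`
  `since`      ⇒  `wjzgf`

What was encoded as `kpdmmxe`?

gorilla

Shifts by position in panel: pos 0: p→t (+4), pos 1: a→b (+1), pos 2: n→z (+12), pos 3: e→i (+4), pos 4: l→m (+1) — repeating every 3. The shifts repeat in a cycle of length 3: positions 0,1,… shift by +4, +1, +12, then the pattern repeats.
Decoding kpdmmxe: k−4=g, p−1=o, d−12=r, m−4=i, m−1=l, x−12=l, e−4=a.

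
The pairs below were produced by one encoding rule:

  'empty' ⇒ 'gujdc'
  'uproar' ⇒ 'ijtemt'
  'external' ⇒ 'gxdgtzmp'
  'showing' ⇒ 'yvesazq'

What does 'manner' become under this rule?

Treating letters as 0–25, the rule is x ↦ 5x + 12 (mod 26).
For manner: m(12)→5·12+12≡20=u; a(0)→5·0+12≡12=m; n(13)→5·13+12≡25=z; n(13)→5·13+12≡25=z; e(4)→5·4+12≡6=g; r(17)→5·17+12≡19=t (all mod 26).

umzzgt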